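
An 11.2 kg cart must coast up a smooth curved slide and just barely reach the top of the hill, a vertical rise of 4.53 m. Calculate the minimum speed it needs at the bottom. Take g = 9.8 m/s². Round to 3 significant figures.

At the top it is momentarily at rest, so all KE converts to PE: ½mv² = mgh
v = √(2gh) = √(2 × 9.8 × 4.53) = 9.423 m/s

v = 9.42 m/s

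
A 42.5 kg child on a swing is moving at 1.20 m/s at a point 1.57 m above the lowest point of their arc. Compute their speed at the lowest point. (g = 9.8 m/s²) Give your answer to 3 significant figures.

v = 5.68 m/s

Energy conservation between the two points: ½mv₀² + mgh = ½mv²
v² = v₀² + 2gh = (1.20)² + 2(9.8)(1.57) = 32.212
v = √32.212 = 5.676 m/s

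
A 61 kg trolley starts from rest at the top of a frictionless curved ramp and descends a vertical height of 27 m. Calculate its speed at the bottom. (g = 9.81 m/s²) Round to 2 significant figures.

Mechanical energy is conserved (no friction): mgh = ½mv²
v = √(2gh) = √(2 × 9.81 × 27) = √529.74 = 23.02 m/s

v = 23 m/s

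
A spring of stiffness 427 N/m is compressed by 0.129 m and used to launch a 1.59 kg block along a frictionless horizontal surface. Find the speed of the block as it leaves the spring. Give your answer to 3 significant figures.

Spring PE converts entirely to kinetic energy: ½kx² = ½mv²
v = x√(k/m) = 0.129 × √(427/1.59) = 2.114 m/s

v = 2.11 m/s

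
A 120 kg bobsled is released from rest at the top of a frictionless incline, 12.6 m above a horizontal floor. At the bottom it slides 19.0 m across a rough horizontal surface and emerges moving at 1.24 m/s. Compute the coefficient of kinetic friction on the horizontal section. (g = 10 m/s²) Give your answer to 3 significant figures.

Energy at the top = energy at the end + work done against friction:
mgh = ½mv² + μ_k m g d
mgh = 15120 J; ½mv² = 92.256 J
W_f = 15120 − 92.256 = 15028 J
μ_k = W_f/(mg·d) = 15028/(1200 × 19.0) = 0.6591

μ_k = 0.659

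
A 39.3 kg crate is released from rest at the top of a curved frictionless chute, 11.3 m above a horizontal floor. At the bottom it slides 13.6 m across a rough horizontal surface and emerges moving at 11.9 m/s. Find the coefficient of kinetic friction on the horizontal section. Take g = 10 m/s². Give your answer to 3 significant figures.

Energy bookkeeping (friction removes W_f = μ_k N d):
mgh = ½mv² + μ_k m g d
mgh = 4440.9 J; ½mv² = 2782.6 J
W_f = 4440.9 − 2782.6 = 1658 J
μ_k = W_f/(mg·d) = 1658/(393.0 × 13.6) = 0.3103

μ_k = 0.310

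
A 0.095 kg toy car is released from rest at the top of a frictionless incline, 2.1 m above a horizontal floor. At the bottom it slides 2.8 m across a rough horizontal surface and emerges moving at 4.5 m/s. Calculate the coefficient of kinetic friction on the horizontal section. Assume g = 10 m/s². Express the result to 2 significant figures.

μ_k = 0.39

Applying the work–energy principle:
mgh = ½mv² + μ_k m g d
mgh = 1.9950 J; ½mv² = 0.96188 J
W_f = 1.9950 − 0.96188 = 1.033 J
μ_k = W_f/(mg·d) = 1.033/(0.9500 × 2.8) = 0.3884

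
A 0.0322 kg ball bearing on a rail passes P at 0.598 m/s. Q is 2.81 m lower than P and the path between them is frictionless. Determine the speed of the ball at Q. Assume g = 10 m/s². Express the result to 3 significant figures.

Equating total energy at the two states: ½mv₀² + mgh = ½mv²
v² = v₀² + 2gh = (0.598)² + 2(10)(2.81) = 56.558
v = √56.558 = 7.520 m/s

v = 7.52 m/s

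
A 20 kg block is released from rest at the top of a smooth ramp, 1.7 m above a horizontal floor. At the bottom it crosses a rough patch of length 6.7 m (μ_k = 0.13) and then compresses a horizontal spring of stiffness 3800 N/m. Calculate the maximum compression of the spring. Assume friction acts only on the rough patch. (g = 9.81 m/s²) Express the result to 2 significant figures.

x = 0.29 m

Initial energy: E₁ = mgh = (20)(9.81)(1.7) = 333.54 J
Friction removes W_f = μ_k mg d = (0.13)(20)(9.81)(6.7) = 170.9 J
Energy reaching the spring: E = 333.54 − 170.9 = 162.65 J
At max compression ½kx² = E ⇒ x = √(2E/k) = √(2 × 162.65/3800) = 0.2926 m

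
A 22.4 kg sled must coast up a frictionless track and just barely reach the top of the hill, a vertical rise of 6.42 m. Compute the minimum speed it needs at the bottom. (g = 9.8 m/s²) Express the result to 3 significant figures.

At the top it is momentarily at rest, so all KE converts to PE: ½mv² = mgh
v = √(2gh) = √(2 × 9.8 × 6.42) = 11.22 m/s

v = 11.2 m/s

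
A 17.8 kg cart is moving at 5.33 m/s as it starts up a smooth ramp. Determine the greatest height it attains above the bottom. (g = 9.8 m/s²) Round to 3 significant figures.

h = 1.45 m

By energy conservation, ½mv² = mgh
h = v²/(2g) = 5.33²/(2 × 9.8) = 1.449 m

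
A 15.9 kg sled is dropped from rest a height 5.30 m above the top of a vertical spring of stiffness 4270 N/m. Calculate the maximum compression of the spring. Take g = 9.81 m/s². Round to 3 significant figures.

Let x be the compression. The total drop is H + x, and the sled is instantaneously at rest at max compression, so energy conservation gives:
mg(H + x) = ½kx²
½(4270)x² − (15.9)(9.81)x − (15.9)(9.81)(5.30) = 0
2135x² − 156.0x − 826.7 = 0
x = [156.0 + √(24329 + 7.0599e+06)]/(2 × 2135) = 0.6599 m

x = 0.660 m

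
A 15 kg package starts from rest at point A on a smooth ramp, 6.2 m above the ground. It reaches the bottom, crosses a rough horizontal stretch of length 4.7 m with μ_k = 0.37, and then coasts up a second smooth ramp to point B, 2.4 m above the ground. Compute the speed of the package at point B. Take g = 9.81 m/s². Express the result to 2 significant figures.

v = 6.4 m/s

Energy at A: mgh₁ = (15)(9.81)(6.2) = 912.33 J
Friction loss: W_f = μ_k mg d = 255.9 J
At B: ½mv² + mgh₂ = mgh₁ − W_f
½mv² = 912.33 − 255.9 − 353.16 = 303.28 J
v = √(2 × 303.28/15) = 6.359 m/s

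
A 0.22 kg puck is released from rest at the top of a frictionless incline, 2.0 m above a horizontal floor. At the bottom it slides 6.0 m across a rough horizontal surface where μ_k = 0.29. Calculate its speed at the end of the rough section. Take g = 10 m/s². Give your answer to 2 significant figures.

v = 2.3 m/s

Energy bookkeeping (friction removes W_f = μ_k N d):
mgh = ½mv² + μ_k m g d
W_f = μ_k mg d = (0.29)(0.22)(10)(6.0) = 3.828 J
½mv² = mgh − W_f = 4.4000 − 3.828 = 0.57200 J
v = √(2 × 0.57200/0.22) = 2.280 m/s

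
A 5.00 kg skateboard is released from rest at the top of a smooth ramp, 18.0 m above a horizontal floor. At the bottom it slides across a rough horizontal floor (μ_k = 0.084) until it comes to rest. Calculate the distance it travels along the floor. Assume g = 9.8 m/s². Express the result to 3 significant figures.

d = 214 m

Applying the work–energy principle:
At rest all PE has been dissipated by friction: mgh = μ_k m g d
d = h/μ_k = 18.0/0.084 = 214.3 m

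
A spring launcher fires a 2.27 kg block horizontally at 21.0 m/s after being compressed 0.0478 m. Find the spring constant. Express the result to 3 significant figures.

k = 438000 N/m

Spring PE at full compression equals KE at release: ½kx² = ½mv²
k = mv²/x² = (2.27)(21.0)²/(0.0478)² = 438136 N/m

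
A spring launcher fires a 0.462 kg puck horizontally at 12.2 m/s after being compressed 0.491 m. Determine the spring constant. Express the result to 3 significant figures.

k = 285 N/m

Energy stored in the spring equals the launch KE: ½kx² = ½mv²
k = mv²/x² = (0.462)(12.2)²/(0.491)² = 285.2 N/m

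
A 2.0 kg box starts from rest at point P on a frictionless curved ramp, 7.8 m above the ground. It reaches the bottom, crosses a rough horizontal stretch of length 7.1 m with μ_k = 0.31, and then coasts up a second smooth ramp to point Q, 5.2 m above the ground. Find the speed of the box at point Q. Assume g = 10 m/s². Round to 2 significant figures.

Energy at P: mgh₁ = (2.0)(10)(7.8) = 156.00 J
Friction loss: W_f = μ_k mg d = 44.02 J
At Q: ½mv² + mgh₂ = mgh₁ − W_f
½mv² = 156.00 − 44.02 − 104.00 = 7.9800 J
v = √(2 × 7.9800/2.0) = 2.825 m/s

v = 2.8 m/s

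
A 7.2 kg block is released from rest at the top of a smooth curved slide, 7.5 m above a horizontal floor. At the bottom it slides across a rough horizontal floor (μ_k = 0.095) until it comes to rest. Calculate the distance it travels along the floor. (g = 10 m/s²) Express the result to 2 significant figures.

d = 79 m

Energy at the top = energy at the end + work done against friction:
At rest all PE has been dissipated by friction: mgh = μ_k m g d
d = h/μ_k = 7.5/0.095 = 78.95 m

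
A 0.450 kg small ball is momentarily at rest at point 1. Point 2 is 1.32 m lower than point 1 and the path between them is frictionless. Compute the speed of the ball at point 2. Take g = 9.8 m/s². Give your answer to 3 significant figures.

v = 5.09 m/s

Equating total energy at the two states: mgh = ½mv²
v = √(2gh) = √(2 × 9.8 × 1.32) = √25.872 = 5.086 m/s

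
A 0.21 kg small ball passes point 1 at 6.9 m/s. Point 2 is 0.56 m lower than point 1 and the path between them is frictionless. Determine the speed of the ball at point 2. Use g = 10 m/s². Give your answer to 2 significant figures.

v = 7.7 m/s

By conservation of mechanical energy, ½mv₀² + mgh = ½mv²
v² = v₀² + 2gh = (6.9)² + 2(10)(0.56) = 58.810
v = √58.810 = 7.669 m/s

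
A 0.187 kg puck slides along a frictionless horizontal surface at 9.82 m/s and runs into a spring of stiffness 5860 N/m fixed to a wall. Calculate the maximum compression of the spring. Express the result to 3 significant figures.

Conservation of energy between contact and max compression: ½mv² = ½kx²
x = v√(m/k) = 9.82 × √(0.187/5860) = 0.05547 m

x = 0.0555 m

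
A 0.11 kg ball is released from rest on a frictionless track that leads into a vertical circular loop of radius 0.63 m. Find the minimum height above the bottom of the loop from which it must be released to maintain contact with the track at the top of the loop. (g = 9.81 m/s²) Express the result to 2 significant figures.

At the top, for minimum speed gravity alone supplies the centripetal force: mg = mv_top²/r ⇒ v_top² = gr = 6.180 m²/s²
Energy conservation from release height h to the top (height 2r): mgh = ½mv_top² + mg(2r)
h = v_top²/(2g) + 2r = r/2 + 2r = 5r/2 = 1.575 m

h = 1.6 m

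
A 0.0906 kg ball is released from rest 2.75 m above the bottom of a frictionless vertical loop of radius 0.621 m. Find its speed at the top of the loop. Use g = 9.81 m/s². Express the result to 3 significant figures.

Energy conservation: mgh = ½mv_top² + mg(2r)
v_top² = 2g(h − 2r) = 2(9.81)(2.75 − 1.242) = 29.59
v_top = 5.439 m/s

v = 5.44 m/s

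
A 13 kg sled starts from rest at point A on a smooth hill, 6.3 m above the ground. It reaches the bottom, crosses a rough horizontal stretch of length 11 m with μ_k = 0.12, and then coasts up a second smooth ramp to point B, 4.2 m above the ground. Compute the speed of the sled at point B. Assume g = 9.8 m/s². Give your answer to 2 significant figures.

Energy at A: mgh₁ = (13)(9.8)(6.3) = 802.62 J
Friction loss: W_f = μ_k mg d = 168.2 J
At B: ½mv² + mgh₂ = mgh₁ − W_f
½mv² = 802.62 − 168.2 − 535.08 = 99.372 J
v = √(2 × 99.372/13) = 3.910 m/s

v = 3.9 m/s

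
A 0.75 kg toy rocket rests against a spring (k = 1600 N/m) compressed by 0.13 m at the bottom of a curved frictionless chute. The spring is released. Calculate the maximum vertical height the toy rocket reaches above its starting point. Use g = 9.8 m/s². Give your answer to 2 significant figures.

h = 1.8 m

All spring PE becomes gravitational PE at the highest point: ½kx² = mgh
h = kx²/(2mg) = (1600)(0.13)²/(2 × 0.75 × 9.8) = 1.839 m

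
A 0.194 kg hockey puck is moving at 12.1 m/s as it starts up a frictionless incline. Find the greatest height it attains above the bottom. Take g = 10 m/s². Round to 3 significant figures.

By energy conservation, ½mv² = mgh
h = v²/(2g) = 12.1²/(2 × 10) = 7.321 m

h = 7.32 m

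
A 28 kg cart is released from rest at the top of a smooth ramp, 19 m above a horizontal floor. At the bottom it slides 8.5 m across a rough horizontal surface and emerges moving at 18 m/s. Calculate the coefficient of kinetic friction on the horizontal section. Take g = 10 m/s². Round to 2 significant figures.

μ_k = 0.33

Energy at the top = energy at the end + work done against friction:
mgh = ½mv² + μ_k m g d
mgh = 5320.0 J; ½mv² = 4536.0 J
W_f = 5320.0 − 4536.0 = 784.0 J
μ_k = W_f/(mg·d) = 784.0/(280.0 × 8.5) = 0.3294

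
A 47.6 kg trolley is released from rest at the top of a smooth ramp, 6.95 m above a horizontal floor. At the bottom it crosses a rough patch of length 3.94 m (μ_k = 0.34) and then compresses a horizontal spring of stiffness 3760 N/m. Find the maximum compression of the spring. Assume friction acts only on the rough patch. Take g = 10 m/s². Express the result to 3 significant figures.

x = 1.19 m

Initial energy: E₁ = mgh = (47.6)(10)(6.95) = 3308.2 J
Friction removes W_f = μ_k mg d = (0.34)(47.6)(10)(3.94) = 637.6 J
Energy reaching the spring: E = 3308.2 − 637.6 = 2670.6 J
At max compression ½kx² = E ⇒ x = √(2E/k) = √(2 × 2670.6/3760) = 1.192 m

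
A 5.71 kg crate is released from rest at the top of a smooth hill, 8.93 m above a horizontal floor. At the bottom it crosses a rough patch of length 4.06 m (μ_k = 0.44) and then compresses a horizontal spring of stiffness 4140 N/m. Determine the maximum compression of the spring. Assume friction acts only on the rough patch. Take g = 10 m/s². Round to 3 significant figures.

Initial energy: E₁ = mgh = (5.71)(10)(8.93) = 509.90 J
Friction removes W_f = μ_k mg d = (0.44)(5.71)(10)(4.06) = 102.0 J
Energy reaching the spring: E = 509.90 − 102.0 = 407.90 J
At max compression ½kx² = E ⇒ x = √(2E/k) = √(2 × 407.90/4140) = 0.4439 m

x = 0.444 m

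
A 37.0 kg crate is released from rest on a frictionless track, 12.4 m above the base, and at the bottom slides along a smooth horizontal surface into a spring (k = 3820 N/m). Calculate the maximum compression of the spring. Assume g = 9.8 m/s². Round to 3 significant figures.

Gravitational PE at the top equals spring PE at max compression: mgh = ½kx²
x = √(2mgh/k) = √(2 × 37.0 × 9.8 × 12.4 / 3820) = 1.534 m

x = 1.53 m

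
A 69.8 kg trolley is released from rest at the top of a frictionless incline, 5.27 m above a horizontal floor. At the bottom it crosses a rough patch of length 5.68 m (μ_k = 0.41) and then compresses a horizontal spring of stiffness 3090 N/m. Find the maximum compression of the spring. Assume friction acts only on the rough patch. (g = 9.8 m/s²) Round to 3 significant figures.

Initial energy: E₁ = mgh = (69.8)(9.8)(5.27) = 3604.9 J
Friction removes W_f = μ_k mg d = (0.41)(69.8)(9.8)(5.68) = 1593 J
Energy reaching the spring: E = 3604.9 − 1593 = 2011.9 J
At max compression ½kx² = E ⇒ x = √(2E/k) = √(2 × 2011.9/3090) = 1.141 m

x = 1.14 m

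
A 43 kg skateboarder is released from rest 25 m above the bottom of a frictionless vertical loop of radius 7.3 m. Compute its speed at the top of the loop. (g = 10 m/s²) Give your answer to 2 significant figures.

v = 14 m/s

Energy conservation: mgh = ½mv_top² + mg(2r)
v_top² = 2g(h − 2r) = 2(10)(25 − 14.60) = 208.0
v_top = 14.42 m/s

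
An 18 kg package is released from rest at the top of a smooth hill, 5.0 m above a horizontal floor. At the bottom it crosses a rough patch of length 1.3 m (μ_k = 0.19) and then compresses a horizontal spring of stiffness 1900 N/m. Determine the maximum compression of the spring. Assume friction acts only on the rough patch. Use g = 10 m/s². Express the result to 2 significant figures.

Initial energy: E₁ = mgh = (18)(10)(5.0) = 900.00 J
Friction removes W_f = μ_k mg d = (0.19)(18)(10)(1.3) = 44.46 J
Energy reaching the spring: E = 900.00 − 44.46 = 855.54 J
At max compression ½kx² = E ⇒ x = √(2E/k) = √(2 × 855.54/1900) = 0.9490 m

x = 0.95 m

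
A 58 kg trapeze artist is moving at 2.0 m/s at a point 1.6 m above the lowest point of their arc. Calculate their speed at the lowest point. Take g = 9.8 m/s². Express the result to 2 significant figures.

By conservation of mechanical energy, ½mv₀² + mgh = ½mv²
The mass cancels from both sides.
v² = v₀² + 2gh = (2.0)² + 2(9.8)(1.6) = 35.360
v = √35.360 = 5.946 m/s

v = 5.9 m/s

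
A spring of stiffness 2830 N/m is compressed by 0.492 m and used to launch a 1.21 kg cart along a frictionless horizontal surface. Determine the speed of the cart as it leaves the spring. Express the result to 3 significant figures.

The cart leaves the spring when the spring is at natural length, so ½kx² = ½mv²
v = x√(k/m) = 0.492 × √(2830/1.21) = 23.79 m/s

v = 23.8 m/s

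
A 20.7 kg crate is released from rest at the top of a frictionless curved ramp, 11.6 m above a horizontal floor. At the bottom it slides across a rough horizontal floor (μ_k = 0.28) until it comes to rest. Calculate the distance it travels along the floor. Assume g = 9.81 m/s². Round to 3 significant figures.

Energy at the top = energy at the end + work done against friction:
At rest all PE has been dissipated by friction: mgh = μ_k m g d
d = h/μ_k = 11.6/0.28 = 41.43 m

d = 41.4 m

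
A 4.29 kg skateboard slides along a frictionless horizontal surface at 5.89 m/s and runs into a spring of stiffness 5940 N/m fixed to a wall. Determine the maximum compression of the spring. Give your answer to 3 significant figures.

x = 0.158 m

At max compression the skateboard is momentarily at rest: ½mv² = ½kx²
x = v√(m/k) = 5.89 × √(4.29/5940) = 0.1583 m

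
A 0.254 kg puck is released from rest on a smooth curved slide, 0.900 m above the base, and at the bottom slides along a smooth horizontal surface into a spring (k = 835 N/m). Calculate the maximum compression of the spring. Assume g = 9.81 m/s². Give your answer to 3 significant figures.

Energy conservation (no friction) from release to max compression: mgh = ½kx²
x = √(2mgh/k) = √(2 × 0.254 × 9.81 × 0.900 / 835) = 0.07329 m

x = 0.0733 m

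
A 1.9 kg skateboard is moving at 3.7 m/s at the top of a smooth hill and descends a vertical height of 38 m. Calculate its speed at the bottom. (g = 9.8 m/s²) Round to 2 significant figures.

v = 28 m/s

Equating total energy at the two states: ½mv₀² + mgh = ½mv²
The mass cancels from both sides.
v² = v₀² + 2gh = (3.7)² + 2(9.8)(38) = 758.49
v = √758.49 = 27.54 m/s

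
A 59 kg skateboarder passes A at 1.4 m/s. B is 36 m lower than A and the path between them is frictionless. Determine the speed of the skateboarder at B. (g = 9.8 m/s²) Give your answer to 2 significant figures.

Equating total energy at the two states: ½mv₀² + mgh = ½mv²
v² = v₀² + 2gh = (1.4)² + 2(9.8)(36) = 707.56
v = √707.56 = 26.60 m/s

v = 27 m/s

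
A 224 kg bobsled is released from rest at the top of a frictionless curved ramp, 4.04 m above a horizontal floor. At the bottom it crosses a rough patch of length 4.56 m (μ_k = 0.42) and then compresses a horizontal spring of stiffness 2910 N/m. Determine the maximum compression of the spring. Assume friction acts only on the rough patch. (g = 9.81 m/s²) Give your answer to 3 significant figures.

Initial energy: E₁ = mgh = (224)(9.81)(4.04) = 8877.7 J
Friction removes W_f = μ_k mg d = (0.42)(224)(9.81)(4.56) = 4209 J
Energy reaching the spring: E = 8877.7 − 4209 = 4669.1 J
At max compression ½kx² = E ⇒ x = √(2E/k) = √(2 × 4669.1/2910) = 1.791 m

x = 1.79 m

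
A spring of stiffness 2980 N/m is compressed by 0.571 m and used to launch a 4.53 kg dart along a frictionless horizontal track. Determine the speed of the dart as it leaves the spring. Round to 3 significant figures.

v = 14.6 m/s

Conservation of energy: ½kx² = ½mv²
v = x√(k/m) = 0.571 × √(2980/4.53) = 14.65 m/s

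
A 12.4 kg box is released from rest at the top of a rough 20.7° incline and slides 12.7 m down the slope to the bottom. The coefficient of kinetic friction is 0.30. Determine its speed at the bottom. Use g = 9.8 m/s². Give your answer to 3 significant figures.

Energy: mgh = ½mv² + W_f, with h = L sinθ and W_f = μ_k (mg cosθ) L
mgh = mgL sinθ = (12.4)(9.8)(12.7)sin20.7° = 545.52 J
W_f = μ_k mg cosθ · L = (0.30)(12.4)(9.8)cos20.7°·12.7 = 433.1 J
½mv² = 545.52 − 433.1 = 112.42 J
v = √(2 × 112.42/12.4) = 4.258 m/s

v = 4.26 m/s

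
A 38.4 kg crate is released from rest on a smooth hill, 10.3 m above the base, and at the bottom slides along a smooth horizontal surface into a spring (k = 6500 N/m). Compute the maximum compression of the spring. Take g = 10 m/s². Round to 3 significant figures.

Energy conservation (no friction) from release to max compression: mgh = ½kx²
x = √(2mgh/k) = √(2 × 38.4 × 10 × 10.3 / 6500) = 1.103 m

x = 1.10 m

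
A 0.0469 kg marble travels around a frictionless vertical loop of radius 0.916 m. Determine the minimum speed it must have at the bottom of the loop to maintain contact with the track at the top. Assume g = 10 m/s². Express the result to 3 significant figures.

At the top: mg = mv_top²/r ⇒ v_top² = gr = 9.160 m²/s²
Energy from bottom to top (height 2r): ½mv_bot² = ½mv_top² + mg(2r)
v_bot² = gr + 4gr = 5gr = 45.80
v_bot = √(5gr) = 6.768 m/s

v = 6.77 m/s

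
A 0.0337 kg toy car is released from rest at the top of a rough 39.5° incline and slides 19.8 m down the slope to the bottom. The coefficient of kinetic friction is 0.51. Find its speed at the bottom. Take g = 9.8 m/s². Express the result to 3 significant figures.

Taking the bottom as reference, mgh = ½mv² + μ_k N L with h = L sinθ, N = mg cosθ:
mgh = mgL sinθ = (0.0337)(9.8)(19.8)sin39.5° = 4.1594 J
W_f = μ_k mg cosθ · L = (0.51)(0.0337)(9.8)cos39.5°·19.8 = 2.573 J
½mv² = 4.1594 − 2.573 = 1.5861 J
v = √(2 × 1.5861/0.0337) = 9.702 m/s

v = 9.70 m/s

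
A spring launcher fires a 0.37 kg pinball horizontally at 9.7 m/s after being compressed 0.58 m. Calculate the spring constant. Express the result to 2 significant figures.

½kx² = ½mv²
k = mv²/x² = (0.37)(9.7)²/(0.58)² = 103.5 N/m

k = 100 N/m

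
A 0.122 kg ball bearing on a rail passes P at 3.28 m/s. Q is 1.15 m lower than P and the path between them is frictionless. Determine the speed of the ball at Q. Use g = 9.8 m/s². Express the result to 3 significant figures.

v = 5.77 m/s

Equating total energy at the two states: ½mv₀² + mgh = ½mv²
The mass cancels from both sides.
v² = v₀² + 2gh = (3.28)² + 2(9.8)(1.15) = 33.298
v = √33.298 = 5.770 m/s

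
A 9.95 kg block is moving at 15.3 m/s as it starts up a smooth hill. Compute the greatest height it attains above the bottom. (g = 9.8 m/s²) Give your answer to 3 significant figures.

By energy conservation, ½mv² = mgh
h = v²/(2g) = 15.3²/(2 × 9.8) = 11.94 m

h = 11.9 m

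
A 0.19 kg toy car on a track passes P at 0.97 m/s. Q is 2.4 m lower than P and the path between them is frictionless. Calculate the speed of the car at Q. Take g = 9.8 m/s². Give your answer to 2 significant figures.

v = 6.9 m/s

Equating total energy at the two states: ½mv₀² + mgh = ½mv²
v² = v₀² + 2gh = (0.97)² + 2(9.8)(2.4) = 47.981
v = √47.981 = 6.927 m/s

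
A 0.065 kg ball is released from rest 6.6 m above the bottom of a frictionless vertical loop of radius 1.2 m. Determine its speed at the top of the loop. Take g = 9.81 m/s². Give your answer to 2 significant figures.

v = 9.1 m/s

Energy conservation: mgh = ½mv_top² + mg(2r)
v_top² = 2g(h − 2r) = 2(9.81)(6.6 − 2.400) = 82.40
v_top = 9.078 m/s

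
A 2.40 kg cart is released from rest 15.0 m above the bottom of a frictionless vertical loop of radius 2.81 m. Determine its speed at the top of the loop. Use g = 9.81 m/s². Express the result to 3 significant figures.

Energy conservation: mgh = ½mv_top² + mg(2r)
v_top² = 2g(h − 2r) = 2(9.81)(15.0 − 5.620) = 184.0
v_top = 13.57 m/s

v = 13.6 m/s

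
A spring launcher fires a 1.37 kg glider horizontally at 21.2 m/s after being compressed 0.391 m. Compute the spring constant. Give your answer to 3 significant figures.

½kx² = ½mv²
k = mv²/x² = (1.37)(21.2)²/(0.391)² = 4028 N/m

k = 4030 N/m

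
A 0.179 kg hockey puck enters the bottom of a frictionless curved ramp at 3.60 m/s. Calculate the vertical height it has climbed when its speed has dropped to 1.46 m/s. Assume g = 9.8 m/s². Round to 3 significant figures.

h = 0.552 m

Energy balance between the two points: ½mv₁² = ½mv₂² + mgh
h = (v₁² − v₂²)/(2g) = (3.60² − 1.46²)/(2 × 9.8) = 0.5525 m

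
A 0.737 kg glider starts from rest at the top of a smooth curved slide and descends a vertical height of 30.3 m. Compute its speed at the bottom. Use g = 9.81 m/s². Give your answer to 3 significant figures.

Equating total energy at the two states: mgh = ½mv²
v = √(2gh) = √(2 × 9.81 × 30.3) = √594.49 = 24.38 m/s

v = 24.4 m/s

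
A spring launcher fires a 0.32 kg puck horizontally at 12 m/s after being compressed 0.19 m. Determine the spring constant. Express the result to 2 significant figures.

½kx² = ½mv²
k = mv²/x² = (0.32)(12)²/(0.19)² = 1276 N/m

k = 1300 N/m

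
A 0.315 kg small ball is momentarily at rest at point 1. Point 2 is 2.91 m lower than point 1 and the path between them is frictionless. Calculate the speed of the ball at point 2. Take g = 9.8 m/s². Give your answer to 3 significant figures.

v = 7.55 m/s

Mechanical energy is conserved (no friction): mgh = ½mv²
v = √(2gh) = √(2 × 9.8 × 2.91) = √57.036 = 7.552 m/s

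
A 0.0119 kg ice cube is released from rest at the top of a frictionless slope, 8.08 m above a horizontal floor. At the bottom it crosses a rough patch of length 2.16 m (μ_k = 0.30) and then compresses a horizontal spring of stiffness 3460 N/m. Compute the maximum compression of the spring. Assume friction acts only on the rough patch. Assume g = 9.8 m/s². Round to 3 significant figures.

x = 0.0224 m

Initial energy: E₁ = mgh = (0.0119)(9.8)(8.08) = 0.94229 J
Friction removes W_f = μ_k mg d = (0.30)(0.0119)(9.8)(2.16) = 0.07557 J
Energy reaching the spring: E = 0.94229 − 0.07557 = 0.86672 J
At max compression ½kx² = E ⇒ x = √(2E/k) = √(2 × 0.86672/3460) = 0.02238 m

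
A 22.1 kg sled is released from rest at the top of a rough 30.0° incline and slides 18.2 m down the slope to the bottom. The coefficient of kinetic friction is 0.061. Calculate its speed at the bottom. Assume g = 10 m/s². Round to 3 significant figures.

v = 12.8 m/s

Taking the bottom as reference, mgh = ½mv² + μ_k N L with h = L sinθ, N = mg cosθ:
mgh = mgL sinθ = (22.1)(10)(18.2)sin30.0° = 2011.1 J
W_f = μ_k mg cosθ · L = (0.061)(22.1)(10)cos30.0°·18.2 = 212.5 J
½mv² = 2011.1 − 212.5 = 1798.6 J
v = √(2 × 1798.6/22.1) = 12.76 m/s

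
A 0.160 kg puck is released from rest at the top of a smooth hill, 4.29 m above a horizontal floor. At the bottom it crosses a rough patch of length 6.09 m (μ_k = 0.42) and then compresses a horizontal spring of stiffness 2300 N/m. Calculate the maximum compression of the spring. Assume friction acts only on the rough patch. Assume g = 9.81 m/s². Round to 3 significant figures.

x = 0.0486 m

Initial energy: E₁ = mgh = (0.160)(9.81)(4.29) = 6.7336 J
Friction removes W_f = μ_k mg d = (0.42)(0.160)(9.81)(6.09) = 4.015 J
Energy reaching the spring: E = 6.7336 − 4.015 = 2.7189 J
At max compression ½kx² = E ⇒ x = √(2E/k) = √(2 × 2.7189/2300) = 0.04862 m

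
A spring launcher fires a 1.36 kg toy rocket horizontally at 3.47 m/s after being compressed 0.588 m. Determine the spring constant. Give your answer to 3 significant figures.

½kx² = ½mv²
k = mv²/x² = (1.36)(3.47)²/(0.588)² = 47.36 N/m

k = 47.4 N/m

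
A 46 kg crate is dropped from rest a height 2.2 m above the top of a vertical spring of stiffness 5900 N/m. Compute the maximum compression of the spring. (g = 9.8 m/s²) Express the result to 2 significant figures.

x = 0.66 m

Measuring PE from the top of the relaxed spring, at max compression the crate has dropped H + x with zero KE, so:
mg(H + x) = ½kx²
½(5900)x² − (46)(9.8)x − (46)(9.8)(2.2) = 0
2950x² − 450.8x − 991.8 = 0
x = [450.8 + √(203221 + 1.1703e+07)]/(2 × 2950) = 0.6612 m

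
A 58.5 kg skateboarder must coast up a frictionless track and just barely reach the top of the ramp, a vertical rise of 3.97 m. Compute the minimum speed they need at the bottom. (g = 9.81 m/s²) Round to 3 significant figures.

At the top they are momentarily at rest, so all KE converts to PE: ½mv² = mgh
v = √(2gh) = √(2 × 9.81 × 3.97) = 8.826 m/s

v = 8.83 m/s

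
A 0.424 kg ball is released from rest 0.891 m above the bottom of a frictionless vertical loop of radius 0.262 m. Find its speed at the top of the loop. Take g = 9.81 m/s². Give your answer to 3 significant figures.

Energy conservation: mgh = ½mv_top² + mg(2r)
v_top² = 2g(h − 2r) = 2(9.81)(0.891 − 0.5240) = 7.201
v_top = 2.683 m/s

v = 2.68 m/s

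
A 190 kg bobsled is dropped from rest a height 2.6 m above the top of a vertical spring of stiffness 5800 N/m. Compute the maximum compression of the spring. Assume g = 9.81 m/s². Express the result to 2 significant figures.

Measuring PE from the top of the relaxed spring, at max compression the bobsled has dropped H + x with zero KE, so:
mg(H + x) = ½kx²
½(5800)x² − (190)(9.81)x − (190)(9.81)(2.6) = 0
2900x² − 1864x − 4846 = 0
x = [1864 + √(3.474e+06 + 5.6215e+07)]/(2 × 2900) = 1.653 m

x = 1.7 m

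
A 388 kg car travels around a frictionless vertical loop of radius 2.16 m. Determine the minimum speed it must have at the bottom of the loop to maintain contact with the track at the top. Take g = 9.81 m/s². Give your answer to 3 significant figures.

v = 10.3 m/s

At the top: mg = mv_top²/r ⇒ v_top² = gr = 21.19 m²/s²
Energy from bottom to top (height 2r): ½mv_bot² = ½mv_top² + mg(2r)
v_bot² = gr + 4gr = 5gr = 105.9
v_bot = √(5gr) = 10.29 m/s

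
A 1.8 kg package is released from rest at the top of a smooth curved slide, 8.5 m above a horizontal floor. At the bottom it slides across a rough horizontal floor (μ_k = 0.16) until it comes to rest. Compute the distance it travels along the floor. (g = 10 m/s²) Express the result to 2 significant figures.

d = 53 m

Energy at the top = energy at the end + work done against friction:
At rest all PE has been dissipated by friction: mgh = μ_k m g d
d = h/μ_k = 8.5/0.16 = 53.12 m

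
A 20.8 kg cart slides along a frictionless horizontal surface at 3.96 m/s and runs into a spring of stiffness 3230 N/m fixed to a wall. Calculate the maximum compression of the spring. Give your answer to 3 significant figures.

All KE is stored as spring PE at maximum compression: ½mv² = ½kx²
x = v√(m/k) = 3.96 × √(20.8/3230) = 0.3178 m

x = 0.318 m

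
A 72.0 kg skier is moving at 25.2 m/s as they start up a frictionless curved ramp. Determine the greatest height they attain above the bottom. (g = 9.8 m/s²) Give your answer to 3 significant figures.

h = 32.4 m

By energy conservation, ½mv² = mgh
h = v²/(2g) = 25.2²/(2 × 9.8) = 32.40 m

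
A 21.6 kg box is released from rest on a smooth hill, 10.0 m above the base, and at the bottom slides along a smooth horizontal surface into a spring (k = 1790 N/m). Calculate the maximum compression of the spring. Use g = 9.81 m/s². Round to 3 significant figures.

At max compression the box is momentarily at rest: mgh = ½kx²
x = √(2mgh/k) = √(2 × 21.6 × 9.81 × 10.0 / 1790) = 1.539 m

x = 1.54 m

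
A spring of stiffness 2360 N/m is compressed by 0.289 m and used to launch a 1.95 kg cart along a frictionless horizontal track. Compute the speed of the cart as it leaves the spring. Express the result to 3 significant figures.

v = 10.1 m/s

Spring PE converts entirely to kinetic energy: ½kx² = ½mv²
v = x√(k/m) = 0.289 × √(2360/1.95) = 10.05 m/s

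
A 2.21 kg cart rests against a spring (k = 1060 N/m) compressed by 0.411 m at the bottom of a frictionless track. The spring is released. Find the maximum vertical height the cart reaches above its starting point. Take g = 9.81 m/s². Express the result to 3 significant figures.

All spring PE becomes gravitational PE at the highest point: ½kx² = mgh
h = kx²/(2mg) = (1060)(0.411)²/(2 × 2.21 × 9.81) = 4.130 m

h = 4.13 m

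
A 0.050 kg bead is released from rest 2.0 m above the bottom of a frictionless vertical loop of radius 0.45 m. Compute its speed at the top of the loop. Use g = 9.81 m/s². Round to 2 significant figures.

Energy conservation: mgh = ½mv_top² + mg(2r)
v_top² = 2g(h − 2r) = 2(9.81)(2.0 − 0.9000) = 21.58
v_top = 4.646 m/s

v = 4.6 m/s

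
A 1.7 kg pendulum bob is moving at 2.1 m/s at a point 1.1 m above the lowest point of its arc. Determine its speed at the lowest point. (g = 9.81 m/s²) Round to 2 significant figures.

v = 5.1 m/s

Mechanical energy is conserved (no friction): ½mv₀² + mgh = ½mv²
v² = v₀² + 2gh = (2.1)² + 2(9.81)(1.1) = 25.992
v = √25.992 = 5.098 m/s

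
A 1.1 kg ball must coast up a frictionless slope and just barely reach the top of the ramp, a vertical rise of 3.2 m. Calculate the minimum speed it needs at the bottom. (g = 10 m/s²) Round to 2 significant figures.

At the top it is momentarily at rest, so all KE converts to PE: ½mv² = mgh
v = √(2gh) = √(2 × 10 × 3.2) = 8.000 m/s

v = 8.0 m/s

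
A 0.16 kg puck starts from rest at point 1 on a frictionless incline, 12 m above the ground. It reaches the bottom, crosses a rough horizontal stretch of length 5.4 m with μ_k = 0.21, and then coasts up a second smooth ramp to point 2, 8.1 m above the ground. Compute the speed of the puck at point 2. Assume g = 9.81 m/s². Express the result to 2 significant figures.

Energy at 1: mgh₁ = (0.16)(9.81)(12) = 18.835 J
Friction loss: W_f = μ_k mg d = 1.780 J
At 2: ½mv² + mgh₂ = mgh₁ − W_f
½mv² = 18.835 − 1.780 − 12.714 = 4.3415 J
v = √(2 × 4.3415/0.16) = 7.367 m/s

v = 7.4 m/s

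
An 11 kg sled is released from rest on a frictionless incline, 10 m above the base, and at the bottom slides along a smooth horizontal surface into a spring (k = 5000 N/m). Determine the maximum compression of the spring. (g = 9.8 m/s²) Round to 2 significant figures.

Energy conservation (no friction) from release to max compression: mgh = ½kx²
x = √(2mgh/k) = √(2 × 11 × 9.8 × 10 / 5000) = 0.6567 m

x = 0.66 m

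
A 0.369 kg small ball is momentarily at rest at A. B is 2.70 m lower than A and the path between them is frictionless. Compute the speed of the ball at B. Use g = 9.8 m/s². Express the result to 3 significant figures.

Energy conservation between the two points: mgh = ½mv²
The mass cancels from both sides.
v = √(2gh) = √(2 × 9.8 × 2.70) = √52.920 = 7.275 m/s

v = 7.27 m/s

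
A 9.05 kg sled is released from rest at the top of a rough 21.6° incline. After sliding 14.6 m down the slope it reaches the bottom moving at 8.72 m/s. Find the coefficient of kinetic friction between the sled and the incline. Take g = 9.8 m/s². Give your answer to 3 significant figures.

mgh = ½mv² + μ_k (mg cosθ) L, with h = L sinθ
mgL sinθ = 476.67 J; ½mv² = 344.07 J
W_f = 476.67 − 344.07 = 132.6 J
μ_k = W_f/(mg cosθ · L) = 132.6/(82.46 × 14.6) = 0.1101

μ_k = 0.110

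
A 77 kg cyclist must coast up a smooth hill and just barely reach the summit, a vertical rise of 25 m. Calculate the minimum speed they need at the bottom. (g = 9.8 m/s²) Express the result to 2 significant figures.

At the top they are momentarily at rest, so all KE converts to PE: ½mv² = mgh
v = √(2gh) = √(2 × 9.8 × 25) = 22.14 m/s

v = 22 m/s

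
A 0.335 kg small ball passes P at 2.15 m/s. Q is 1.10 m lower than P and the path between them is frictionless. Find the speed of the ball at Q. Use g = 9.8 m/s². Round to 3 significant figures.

v = 5.12 m/s

Energy conservation between the two points: ½mv₀² + mgh = ½mv²
The mass cancels from both sides.
v² = v₀² + 2gh = (2.15)² + 2(9.8)(1.10) = 26.183
v = √26.183 = 5.117 m/s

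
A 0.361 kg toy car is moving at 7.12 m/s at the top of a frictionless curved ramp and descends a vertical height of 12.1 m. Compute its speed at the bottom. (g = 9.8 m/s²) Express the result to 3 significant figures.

By conservation of mechanical energy, ½mv₀² + mgh = ½mv²
v² = v₀² + 2gh = (7.12)² + 2(9.8)(12.1) = 287.85
v = √287.85 = 16.97 m/s

v = 17.0 m/s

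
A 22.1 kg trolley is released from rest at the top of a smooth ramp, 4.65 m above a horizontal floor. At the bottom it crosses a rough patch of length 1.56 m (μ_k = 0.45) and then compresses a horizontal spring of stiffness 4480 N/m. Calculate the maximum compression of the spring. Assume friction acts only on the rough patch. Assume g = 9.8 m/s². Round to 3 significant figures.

Initial energy: E₁ = mgh = (22.1)(9.8)(4.65) = 1007.1 J
Friction removes W_f = μ_k mg d = (0.45)(22.1)(9.8)(1.56) = 152.0 J
Energy reaching the spring: E = 1007.1 − 152.0 = 855.06 J
At max compression ½kx² = E ⇒ x = √(2E/k) = √(2 × 855.06/4480) = 0.6178 m

x = 0.618 m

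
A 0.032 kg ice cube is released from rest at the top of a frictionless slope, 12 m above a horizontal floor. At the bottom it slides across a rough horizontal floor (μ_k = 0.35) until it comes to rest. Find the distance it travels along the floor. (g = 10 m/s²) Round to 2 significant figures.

d = 34 m

Applying the work–energy principle:
At rest all PE has been dissipated by friction: mgh = μ_k m g d
d = h/μ_k = 12/0.35 = 34.29 m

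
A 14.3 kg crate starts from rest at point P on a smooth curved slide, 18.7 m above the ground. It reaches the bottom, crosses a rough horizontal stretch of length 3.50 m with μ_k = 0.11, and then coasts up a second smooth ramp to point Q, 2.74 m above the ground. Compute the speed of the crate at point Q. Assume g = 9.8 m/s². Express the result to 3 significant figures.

Energy at P: mgh₁ = (14.3)(9.8)(18.7) = 2620.6 J
Friction loss: W_f = μ_k mg d = 53.95 J
At Q: ½mv² + mgh₂ = mgh₁ − W_f
½mv² = 2620.6 − 53.95 − 383.98 = 2182.7 J
v = √(2 × 2182.7/14.3) = 17.47 m/s

v = 17.5 m/s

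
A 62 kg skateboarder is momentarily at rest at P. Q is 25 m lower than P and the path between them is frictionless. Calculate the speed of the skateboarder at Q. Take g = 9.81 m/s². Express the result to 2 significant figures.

By conservation of mechanical energy, mgh = ½mv²
The mass cancels from both sides.
v = √(2gh) = √(2 × 9.81 × 25) = √490.50 = 22.15 m/s

v = 22 m/s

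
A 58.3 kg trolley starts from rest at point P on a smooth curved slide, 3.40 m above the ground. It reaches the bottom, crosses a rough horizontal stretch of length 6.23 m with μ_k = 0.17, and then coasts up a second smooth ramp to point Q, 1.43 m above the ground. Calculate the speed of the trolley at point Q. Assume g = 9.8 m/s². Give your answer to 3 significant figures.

v = 4.23 m/s

Energy at P: mgh₁ = (58.3)(9.8)(3.40) = 1942.6 J
Friction loss: W_f = μ_k mg d = 605.1 J
At Q: ½mv² + mgh₂ = mgh₁ − W_f
½mv² = 1942.6 − 605.1 − 817.02 = 520.43 J
v = √(2 × 520.43/58.3) = 4.225 m/s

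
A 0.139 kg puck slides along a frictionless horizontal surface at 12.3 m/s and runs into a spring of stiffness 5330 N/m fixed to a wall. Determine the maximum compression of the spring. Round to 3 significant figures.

x = 0.0628 m

At max compression the puck is momentarily at rest: ½mv² = ½kx²
x = v√(m/k) = 12.3 × √(0.139/5330) = 0.06281 m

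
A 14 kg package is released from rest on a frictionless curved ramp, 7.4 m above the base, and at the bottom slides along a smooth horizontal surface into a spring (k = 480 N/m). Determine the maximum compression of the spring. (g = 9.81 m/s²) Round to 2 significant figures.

x = 2.1 m

Gravitational PE at the top equals spring PE at max compression: mgh = ½kx²
x = √(2mgh/k) = √(2 × 14 × 9.81 × 7.4 / 480) = 2.058 m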